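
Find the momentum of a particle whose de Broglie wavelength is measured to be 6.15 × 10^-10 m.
1.08 × 10^-24 kg·m/s

From the de Broglie relation λ = h/p, we solve for p:

p = h/λ
p = (6.626 × 10^-34 J·s) / (6.15 × 10^-10 m)
p = 1.08 × 10^-24 kg·m/s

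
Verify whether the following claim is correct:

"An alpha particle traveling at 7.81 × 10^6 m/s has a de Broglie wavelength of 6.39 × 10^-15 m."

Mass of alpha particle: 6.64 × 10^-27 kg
False

The claim is incorrect.

Using λ = h/(mv):
λ = (6.626 × 10^-34 J·s) / (6.64 × 10^-27 kg × 7.81 × 10^6 m/s)
λ = 1.28 × 10^-14 m

The actual wavelength differs from the claimed 6.39 × 10^-15 m.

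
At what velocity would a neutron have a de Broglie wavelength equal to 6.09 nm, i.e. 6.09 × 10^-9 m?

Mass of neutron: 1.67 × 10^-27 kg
6.52 × 10^1 m/s

From λ = h/(mv), solve for v:

v = h/(mλ)
v = (6.626 × 10^-34 J·s) / (1.67 × 10^-27 kg × 6.09 × 10^-9 m)
v = 6.52 × 10^1 m/s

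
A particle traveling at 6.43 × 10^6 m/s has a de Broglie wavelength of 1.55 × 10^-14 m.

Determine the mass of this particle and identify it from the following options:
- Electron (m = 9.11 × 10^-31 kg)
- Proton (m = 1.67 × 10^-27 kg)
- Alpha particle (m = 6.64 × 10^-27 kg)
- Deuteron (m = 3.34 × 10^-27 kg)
The particle is an alpha particle.

From λ = h/(mv), solve for mass:

m = h/(λv)
m = (6.626 × 10^-34 J·s) / (1.55 × 10^-14 m × 6.43 × 10^6 m/s)
m = 6.65 × 10^-27 kg

Comparing with the listed masses, this is closest to an alpha particle.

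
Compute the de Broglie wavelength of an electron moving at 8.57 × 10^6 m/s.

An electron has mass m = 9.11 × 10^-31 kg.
8.49 × 10^-11 m

Using the de Broglie relation λ = h/(mv):

λ = h/(mv)
λ = (6.626 × 10^-34 J·s) / (9.11 × 10^-31 kg × 8.57 × 10^6 m/s)
λ = 8.49 × 10^-11 m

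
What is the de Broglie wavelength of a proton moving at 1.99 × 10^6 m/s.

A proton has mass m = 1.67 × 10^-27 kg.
1.99 × 10^-13 m

Using the de Broglie relation λ = h/(mv):

λ = h/(mv)
λ = (6.626 × 10^-34 J·s) / (1.67 × 10^-27 kg × 1.99 × 10^6 m/s)
λ = 1.99 × 10^-13 m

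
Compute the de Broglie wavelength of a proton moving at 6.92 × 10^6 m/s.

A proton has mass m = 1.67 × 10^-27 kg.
5.73 × 10^-14 m

Using the de Broglie relation λ = h/(mv):

λ = h/(mv)
λ = (6.626 × 10^-34 J·s) / (1.67 × 10^-27 kg × 6.92 × 10^6 m/s)
λ = 5.73 × 10^-14 m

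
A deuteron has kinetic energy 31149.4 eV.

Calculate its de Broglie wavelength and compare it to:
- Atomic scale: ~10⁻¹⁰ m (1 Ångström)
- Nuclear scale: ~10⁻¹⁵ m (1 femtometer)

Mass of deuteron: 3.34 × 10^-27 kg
λ = 1.15 × 10^-13 m, which is between nuclear and atomic scales.

Using λ = h/√(2mKE):

KE = 31149.4 eV = 4.991 × 10^-15 J

λ = h/√(2mKE)
λ = (6.626 × 10^-34 J·s) / √(2 × 3.34 × 10^-27 kg × 4.991 × 10^-15 J)
λ = 1.15 × 10^-13 m

Comparison:
- Atomic scale (10⁻¹⁰ m): λ is 0.0011× this size
- Nuclear scale (10⁻¹⁵ m): λ is 1.1e+02× this size

The wavelength is between nuclear and atomic scales.

This wavelength is appropriate for probing atomic structure but too large for nuclear physics experiments.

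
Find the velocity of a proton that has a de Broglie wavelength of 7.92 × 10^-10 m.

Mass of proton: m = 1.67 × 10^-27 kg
5.01 × 10^2 m/s

From the de Broglie relation λ = h/(mv), we solve for v:

v = h/(mλ)
v = (6.626 × 10^-34 J·s) / (1.67 × 10^-27 kg × 7.92 × 10^-10 m)
v = 5.01 × 10^2 m/s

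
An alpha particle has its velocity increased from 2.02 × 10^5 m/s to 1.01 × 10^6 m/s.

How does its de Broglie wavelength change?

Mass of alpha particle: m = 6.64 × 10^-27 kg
The wavelength decreases by a factor of 5.

Using λ = h/(mv):

Initial wavelength: λ₁ = h/(mv₁) = 4.94 × 10^-13 m
Final wavelength: λ₂ = h/(mv₂) = 9.88 × 10^-14 m

Since λ ∝ 1/v, when velocity increases by a factor of 5, the wavelength decreases by a factor of 5.

λ₂/λ₁ = v₁/v₂ = 1/5

The wavelength decreases by a factor of 5.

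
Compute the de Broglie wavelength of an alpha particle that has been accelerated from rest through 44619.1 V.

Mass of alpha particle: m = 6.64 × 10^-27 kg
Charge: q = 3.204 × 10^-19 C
4.81 × 10^-14 m

When a particle is accelerated through voltage V, it gains kinetic energy KE = qV.

The de Broglie wavelength is then λ = h/√(2mqV):

λ = h/√(2mqV)
λ = (6.626 × 10^-34 J·s) / √(2 × 6.64 × 10^-27 kg × 3.204 × 10^-19 C × 44619.1 V)
λ = 4.81 × 10^-14 m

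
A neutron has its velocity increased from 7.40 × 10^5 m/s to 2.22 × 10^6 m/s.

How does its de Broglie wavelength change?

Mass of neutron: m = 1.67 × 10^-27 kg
The wavelength decreases by a factor of 3.

Using λ = h/(mv):

Initial wavelength: λ₁ = h/(mv₁) = 5.36 × 10^-13 m
Final wavelength: λ₂ = h/(mv₂) = 1.79 × 10^-13 m

Since λ ∝ 1/v, when velocity increases by a factor of 3, the wavelength decreases by a factor of 3.

λ₂/λ₁ = v₁/v₂ = 1/3

The wavelength decreases by a factor of 3.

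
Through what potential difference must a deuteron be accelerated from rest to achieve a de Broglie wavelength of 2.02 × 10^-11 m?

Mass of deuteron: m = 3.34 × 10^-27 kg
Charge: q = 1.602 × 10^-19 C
1.01 V

From λ = h/√(2mqV), we solve for V:

λ² = h²/(2mqV)
V = h²/(2mqλ²)
V = (6.626 × 10^-34 J·s)² / (2 × 3.34 × 10^-27 kg × 1.602 × 10^-19 C × (2.02 × 10^-11 m)²)
V = 1.01 V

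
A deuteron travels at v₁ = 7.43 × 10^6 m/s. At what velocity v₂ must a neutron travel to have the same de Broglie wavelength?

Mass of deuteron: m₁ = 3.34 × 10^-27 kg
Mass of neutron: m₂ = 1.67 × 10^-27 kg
v₂ = 1.49 × 10^7 m/s

For equal de Broglie wavelengths: λ₁ = λ₂

h/(m₁v₁) = h/(m₂v₂)
m₁v₁ = m₂v₂
v₂ = v₁ · (m₁/m₂)

v₂ = 7.43 × 10^6 m/s × (3.34 × 10^-27 kg / 1.67 × 10^-27 kg)
v₂ = 1.49 × 10^7 m/s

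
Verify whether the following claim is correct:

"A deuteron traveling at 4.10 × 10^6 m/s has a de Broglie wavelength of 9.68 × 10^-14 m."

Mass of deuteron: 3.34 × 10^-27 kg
False

The claim is incorrect.

Using λ = h/(mv):
λ = (6.626 × 10^-34 J·s) / (3.34 × 10^-27 kg × 4.10 × 10^6 m/s)
λ = 4.84 × 10^-14 m

The actual wavelength differs from the claimed 9.68 × 10^-14 m.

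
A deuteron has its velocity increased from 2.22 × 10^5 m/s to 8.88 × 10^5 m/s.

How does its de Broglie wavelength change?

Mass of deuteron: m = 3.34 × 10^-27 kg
The wavelength decreases by a factor of 4.

Using λ = h/(mv):

Initial wavelength: λ₁ = h/(mv₁) = 8.94 × 10^-13 m
Final wavelength: λ₂ = h/(mv₂) = 2.23 × 10^-13 m

Since λ ∝ 1/v, when velocity increases by a factor of 4, the wavelength decreases by a factor of 4.

λ₂/λ₁ = v₁/v₂ = 1/4

The wavelength decreases by a factor of 4.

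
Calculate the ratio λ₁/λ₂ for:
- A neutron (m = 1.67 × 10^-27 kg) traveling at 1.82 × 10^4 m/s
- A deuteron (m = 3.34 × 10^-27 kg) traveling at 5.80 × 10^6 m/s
λ₁/λ₂ = 637

Using λ = h/(mv):

λ₁ = h/(m₁v₁) = 2.18 × 10^-11 m
λ₂ = h/(m₂v₂) = 3.42 × 10^-14 m

Ratio λ₁/λ₂ = (m₂v₂)/(m₁v₁)
         = (3.34 × 10^-27 kg × 5.80 × 10^6 m/s) / (1.67 × 10^-27 kg × 1.82 × 10^4 m/s)
         = 637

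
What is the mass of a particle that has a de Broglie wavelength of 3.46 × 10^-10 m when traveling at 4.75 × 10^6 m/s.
4.03 × 10^-31 kg

From the de Broglie relation λ = h/(mv), we solve for m:

m = h/(λv)
m = (6.626 × 10^-34 J·s) / (3.46 × 10^-10 m × 4.75 × 10^6 m/s)
m = 4.03 × 10^-31 kg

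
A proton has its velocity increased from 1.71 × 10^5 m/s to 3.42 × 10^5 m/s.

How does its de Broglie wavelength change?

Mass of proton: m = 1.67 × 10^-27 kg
The wavelength decreases by a factor of 2.

Using λ = h/(mv):

Initial wavelength: λ₁ = h/(mv₁) = 2.32 × 10^-12 m
Final wavelength: λ₂ = h/(mv₂) = 1.16 × 10^-12 m

Since λ ∝ 1/v, when velocity increases by a factor of 2, the wavelength decreases by a factor of 2.

λ₂/λ₁ = v₁/v₂ = 1/2

The wavelength decreases by a factor of 2.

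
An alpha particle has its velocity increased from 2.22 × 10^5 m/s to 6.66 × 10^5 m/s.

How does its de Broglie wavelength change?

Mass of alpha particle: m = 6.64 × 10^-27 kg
The wavelength decreases by a factor of 3.

Using λ = h/(mv):

Initial wavelength: λ₁ = h/(mv₁) = 4.50 × 10^-13 m
Final wavelength: λ₂ = h/(mv₂) = 1.50 × 10^-13 m

Since λ ∝ 1/v, when velocity increases by a factor of 3, the wavelength decreases by a factor of 3.

λ₂/λ₁ = v₁/v₂ = 1/3

The wavelength decreases by a factor of 3.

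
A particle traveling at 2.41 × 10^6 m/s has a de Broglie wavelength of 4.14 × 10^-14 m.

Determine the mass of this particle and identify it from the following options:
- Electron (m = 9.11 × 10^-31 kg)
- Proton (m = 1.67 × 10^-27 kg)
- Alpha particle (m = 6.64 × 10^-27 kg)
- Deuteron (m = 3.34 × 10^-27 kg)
The particle is an alpha particle.

From λ = h/(mv), solve for mass:

m = h/(λv)
m = (6.626 × 10^-34 J·s) / (4.14 × 10^-14 m × 2.41 × 10^6 m/s)
m = 6.64 × 10^-27 kg

Comparing with the listed masses, this is closest to an alpha particle.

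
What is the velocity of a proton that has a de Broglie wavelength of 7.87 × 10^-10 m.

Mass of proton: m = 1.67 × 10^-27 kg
5.04 × 10^2 m/s

From the de Broglie relation λ = h/(mv), we solve for v:

v = h/(mλ)
v = (6.626 × 10^-34 J·s) / (1.67 × 10^-27 kg × 7.87 × 10^-10 m)
v = 5.04 × 10^2 m/s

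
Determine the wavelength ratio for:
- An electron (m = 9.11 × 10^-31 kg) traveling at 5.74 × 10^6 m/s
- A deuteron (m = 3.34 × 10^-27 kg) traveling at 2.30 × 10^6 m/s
λ₁/λ₂ = 1.47 × 10^3

Using λ = h/(mv):

λ₁ = h/(m₁v₁) = 1.27 × 10^-10 m
λ₂ = h/(m₂v₂) = 8.63 × 10^-14 m

Ratio λ₁/λ₂ = (m₂v₂)/(m₁v₁)
         = (3.34 × 10^-27 kg × 2.30 × 10^6 m/s) / (9.11 × 10^-31 kg × 5.74 × 10^6 m/s)
         = 1.47 × 10^3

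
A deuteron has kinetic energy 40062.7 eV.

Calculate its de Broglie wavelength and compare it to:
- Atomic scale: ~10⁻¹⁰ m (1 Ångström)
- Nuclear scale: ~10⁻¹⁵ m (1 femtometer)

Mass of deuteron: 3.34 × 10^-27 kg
λ = 1.01 × 10^-13 m, which is between nuclear and atomic scales.

Using λ = h/√(2mKE):

KE = 40062.7 eV = 6.419 × 10^-15 J

λ = h/√(2mKE)
λ = (6.626 × 10^-34 J·s) / √(2 × 3.34 × 10^-27 kg × 6.419 × 10^-15 J)
λ = 1.01 × 10^-13 m

Comparison:
- Atomic scale (10⁻¹⁰ m): λ is 0.001× this size
- Nuclear scale (10⁻¹⁵ m): λ is 1e+02× this size

The wavelength is between nuclear and atomic scales.

This wavelength is appropriate for probing atomic structure but too large for nuclear physics experiments.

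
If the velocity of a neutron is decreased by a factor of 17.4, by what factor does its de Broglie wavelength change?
The wavelength increases by a factor of 17.4.

From λ = h/(mv), the wavelength is inversely proportional to velocity:

λ ∝ 1/v

If v → v/17.4, then λ → 17.4λ

When velocity is decreased by a factor of 17.4, the wavelength increases by a factor of 17.4.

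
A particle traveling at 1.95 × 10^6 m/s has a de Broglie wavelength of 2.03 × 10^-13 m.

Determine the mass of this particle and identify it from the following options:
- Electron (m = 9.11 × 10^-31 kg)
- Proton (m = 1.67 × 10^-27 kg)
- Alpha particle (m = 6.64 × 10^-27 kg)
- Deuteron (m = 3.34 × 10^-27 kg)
The particle is a proton.

From λ = h/(mv), solve for mass:

m = h/(λv)
m = (6.626 × 10^-34 J·s) / (2.03 × 10^-13 m × 1.95 × 10^6 m/s)
m = 1.67 × 10^-27 kg

Comparing with the listed masses, this is closest to a proton.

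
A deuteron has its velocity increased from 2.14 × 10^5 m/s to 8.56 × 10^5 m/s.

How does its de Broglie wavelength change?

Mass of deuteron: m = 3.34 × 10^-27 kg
The wavelength decreases by a factor of 4.

Using λ = h/(mv):

Initial wavelength: λ₁ = h/(mv₁) = 9.27 × 10^-13 m
Final wavelength: λ₂ = h/(mv₂) = 2.32 × 10^-13 m

Since λ ∝ 1/v, when velocity increases by a factor of 4, the wavelength decreases by a factor of 4.

λ₂/λ₁ = v₁/v₂ = 1/4

The wavelength decreases by a factor of 4.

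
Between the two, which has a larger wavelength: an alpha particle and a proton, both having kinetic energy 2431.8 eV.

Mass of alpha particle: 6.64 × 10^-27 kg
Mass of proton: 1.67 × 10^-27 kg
The proton has the longer wavelength.

Using λ = h/√(2mKE):

For alpha particle: λ₁ = h/√(2m₁KE) = 2.91 × 10^-13 m
For proton: λ₂ = h/√(2m₂KE) = 5.81 × 10^-13 m

Since λ ∝ 1/√m at constant kinetic energy, the lighter particle has the longer wavelength.

The proton has the longer de Broglie wavelength.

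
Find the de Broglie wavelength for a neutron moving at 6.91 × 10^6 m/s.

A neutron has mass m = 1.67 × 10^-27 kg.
5.74 × 10^-14 m

Using the de Broglie relation λ = h/(mv):

λ = h/(mv)
λ = (6.626 × 10^-34 J·s) / (1.67 × 10^-27 kg × 6.91 × 10^6 m/s)
λ = 5.74 × 10^-14 m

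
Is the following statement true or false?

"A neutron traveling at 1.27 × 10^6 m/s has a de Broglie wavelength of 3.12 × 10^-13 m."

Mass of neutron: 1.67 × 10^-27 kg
True

The claim is correct.

Using λ = h/(mv):
λ = (6.626 × 10^-34 J·s) / (1.67 × 10^-27 kg × 1.27 × 10^6 m/s)
λ = 3.12 × 10^-13 m

This matches the claimed value.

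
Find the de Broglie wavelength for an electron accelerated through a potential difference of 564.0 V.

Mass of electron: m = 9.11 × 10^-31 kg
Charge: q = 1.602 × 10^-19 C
5.16 × 10^-11 m

When a particle is accelerated through voltage V, it gains kinetic energy KE = qV.

The de Broglie wavelength is then λ = h/√(2mqV):

λ = h/√(2mqV)
λ = (6.626 × 10^-34 J·s) / √(2 × 9.11 × 10^-31 kg × 1.602 × 10^-19 C × 564.0 V)
λ = 5.16 × 10^-11 m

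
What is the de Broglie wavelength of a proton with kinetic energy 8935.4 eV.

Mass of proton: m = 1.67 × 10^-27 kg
3.03 × 10^-13 m

Using λ = h/√(2mKE):

First convert KE to Joules: KE = 8935.4 eV = 1.432 × 10^-15 J

λ = h/√(2mKE)
λ = (6.626 × 10^-34 J·s) / √(2 × 1.67 × 10^-27 kg × 1.432 × 10^-15 J)
λ = 3.03 × 10^-13 m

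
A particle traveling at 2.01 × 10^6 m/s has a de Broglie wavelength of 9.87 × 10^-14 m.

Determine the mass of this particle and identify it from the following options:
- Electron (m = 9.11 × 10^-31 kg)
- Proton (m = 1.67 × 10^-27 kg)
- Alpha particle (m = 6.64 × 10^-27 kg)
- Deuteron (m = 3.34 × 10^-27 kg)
The particle is a deuteron.

From λ = h/(mv), solve for mass:

m = h/(λv)
m = (6.626 × 10^-34 J·s) / (9.87 × 10^-14 m × 2.01 × 10^6 m/s)
m = 3.34 × 10^-27 kg

Comparing with the listed masses, this is closest to a deuteron.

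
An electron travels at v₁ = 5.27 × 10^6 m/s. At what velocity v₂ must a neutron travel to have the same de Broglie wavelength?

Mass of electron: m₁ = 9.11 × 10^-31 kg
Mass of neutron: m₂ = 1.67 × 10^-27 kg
v₂ = 2.87 × 10^3 m/s

For equal de Broglie wavelengths: λ₁ = λ₂

h/(m₁v₁) = h/(m₂v₂)
m₁v₁ = m₂v₂
v₂ = v₁ · (m₁/m₂)

v₂ = 5.27 × 10^6 m/s × (9.11 × 10^-31 kg / 1.67 × 10^-27 kg)
v₂ = 2.87 × 10^3 m/s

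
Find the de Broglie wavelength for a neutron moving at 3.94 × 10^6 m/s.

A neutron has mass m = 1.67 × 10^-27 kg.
1.01 × 10^-13 m

Using the de Broglie relation λ = h/(mv):

λ = h/(mv)
λ = (6.626 × 10^-34 J·s) / (1.67 × 10^-27 kg × 3.94 × 10^6 m/s)
λ = 1.01 × 10^-13 m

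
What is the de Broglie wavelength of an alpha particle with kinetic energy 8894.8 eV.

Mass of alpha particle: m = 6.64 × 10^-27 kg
1.52 × 10^-13 m

Using λ = h/√(2mKE):

First convert KE to Joules: KE = 8894.8 eV = 1.425 × 10^-15 J

λ = h/√(2mKE)
λ = (6.626 × 10^-34 J·s) / √(2 × 6.64 × 10^-27 kg × 1.425 × 10^-15 J)
λ = 1.52 × 10^-13 m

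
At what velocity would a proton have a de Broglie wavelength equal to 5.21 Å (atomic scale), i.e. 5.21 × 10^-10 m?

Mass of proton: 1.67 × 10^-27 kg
7.62 × 10^2 m/s

From λ = h/(mv), solve for v:

v = h/(mλ)
v = (6.626 × 10^-34 J·s) / (1.67 × 10^-27 kg × 5.21 × 10^-10 m)
v = 7.62 × 10^2 m/s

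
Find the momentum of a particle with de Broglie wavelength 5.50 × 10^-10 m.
1.20 × 10^-24 kg·m/s

From the de Broglie relation λ = h/p, we solve for p:

p = h/λ
p = (6.626 × 10^-34 J·s) / (5.50 × 10^-10 m)
p = 1.20 × 10^-24 kg·m/s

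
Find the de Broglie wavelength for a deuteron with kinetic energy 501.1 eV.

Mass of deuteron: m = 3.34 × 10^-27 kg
9.05 × 10^-13 m

Using λ = h/√(2mKE):

First convert KE to Joules: KE = 501.1 eV = 8.029 × 10^-17 J

λ = h/√(2mKE)
λ = (6.626 × 10^-34 J·s) / √(2 × 3.34 × 10^-27 kg × 8.029 × 10^-17 J)
λ = 9.05 × 10^-13 m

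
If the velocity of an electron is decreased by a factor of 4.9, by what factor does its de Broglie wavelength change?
The wavelength increases by a factor of 4.9.

From λ = h/(mv), the wavelength is inversely proportional to velocity:

λ ∝ 1/v

If v → v/4.9, then λ → 4.9λ

When velocity is decreased by a factor of 4.9, the wavelength increases by a factor of 4.9.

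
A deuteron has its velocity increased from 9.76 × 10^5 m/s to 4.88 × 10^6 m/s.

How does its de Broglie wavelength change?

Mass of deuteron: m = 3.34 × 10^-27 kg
The wavelength decreases by a factor of 5.

Using λ = h/(mv):

Initial wavelength: λ₁ = h/(mv₁) = 2.03 × 10^-13 m
Final wavelength: λ₂ = h/(mv₂) = 4.07 × 10^-14 m

Since λ ∝ 1/v, when velocity increases by a factor of 5, the wavelength decreases by a factor of 5.

λ₂/λ₁ = v₁/v₂ = 1/5

The wavelength decreases by a factor of 5.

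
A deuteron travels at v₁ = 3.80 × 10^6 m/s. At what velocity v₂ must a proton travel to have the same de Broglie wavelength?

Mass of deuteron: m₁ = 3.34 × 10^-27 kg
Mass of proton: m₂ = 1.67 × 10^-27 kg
v₂ = 7.60 × 10^6 m/s

For equal de Broglie wavelengths: λ₁ = λ₂

h/(m₁v₁) = h/(m₂v₂)
m₁v₁ = m₂v₂
v₂ = v₁ · (m₁/m₂)

v₂ = 3.80 × 10^6 m/s × (3.34 × 10^-27 kg / 1.67 × 10^-27 kg)
v₂ = 7.60 × 10^6 m/s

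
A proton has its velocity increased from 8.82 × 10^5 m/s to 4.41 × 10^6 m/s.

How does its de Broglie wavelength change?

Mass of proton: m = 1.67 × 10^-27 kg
The wavelength decreases by a factor of 5.

Using λ = h/(mv):

Initial wavelength: λ₁ = h/(mv₁) = 4.50 × 10^-13 m
Final wavelength: λ₂ = h/(mv₂) = 9.00 × 10^-14 m

Since λ ∝ 1/v, when velocity increases by a factor of 5, the wavelength decreases by a factor of 5.

λ₂/λ₁ = v₁/v₂ = 1/5

The wavelength decreases by a factor of 5.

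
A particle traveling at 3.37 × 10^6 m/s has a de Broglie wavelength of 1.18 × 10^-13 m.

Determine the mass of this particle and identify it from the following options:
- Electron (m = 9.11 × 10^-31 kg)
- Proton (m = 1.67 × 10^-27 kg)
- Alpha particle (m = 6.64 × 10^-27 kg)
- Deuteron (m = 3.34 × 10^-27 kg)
The particle is a proton.

From λ = h/(mv), solve for mass:

m = h/(λv)
m = (6.626 × 10^-34 J·s) / (1.18 × 10^-13 m × 3.37 × 10^6 m/s)
m = 1.67 × 10^-27 kg

Comparing with the listed masses, this is closest to a proton.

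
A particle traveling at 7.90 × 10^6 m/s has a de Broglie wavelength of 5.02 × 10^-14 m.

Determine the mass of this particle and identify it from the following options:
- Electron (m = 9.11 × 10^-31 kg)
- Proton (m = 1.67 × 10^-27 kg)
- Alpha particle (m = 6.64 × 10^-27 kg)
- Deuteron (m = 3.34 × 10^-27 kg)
The particle is a proton.

From λ = h/(mv), solve for mass:

m = h/(λv)
m = (6.626 × 10^-34 J·s) / (5.02 × 10^-14 m × 7.90 × 10^6 m/s)
m = 1.67 × 10^-27 kg

Comparing with the listed masses, this is closest to a proton.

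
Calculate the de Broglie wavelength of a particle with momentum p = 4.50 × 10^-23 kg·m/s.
1.47 × 10^-11 m

Using the de Broglie relation λ = h/p:

λ = h/p
λ = (6.626 × 10^-34 J·s) / (4.50 × 10^-23 kg·m/s)
λ = 1.47 × 10^-11 m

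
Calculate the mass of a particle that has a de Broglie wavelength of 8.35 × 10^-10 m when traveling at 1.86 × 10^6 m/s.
4.27 × 10^-31 kg

From the de Broglie relation λ = h/(mv), we solve for m:

m = h/(λv)
m = (6.626 × 10^-34 J·s) / (8.35 × 10^-10 m × 1.86 × 10^6 m/s)
m = 4.27 × 10^-31 kg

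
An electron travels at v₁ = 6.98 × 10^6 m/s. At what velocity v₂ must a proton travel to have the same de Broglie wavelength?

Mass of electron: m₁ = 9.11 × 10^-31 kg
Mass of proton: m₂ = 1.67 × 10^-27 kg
v₂ = 3.81 × 10^3 m/s

For equal de Broglie wavelengths: λ₁ = λ₂

h/(m₁v₁) = h/(m₂v₂)
m₁v₁ = m₂v₂
v₂ = v₁ · (m₁/m₂)

v₂ = 6.98 × 10^6 m/s × (9.11 × 10^-31 kg / 1.67 × 10^-27 kg)
v₂ = 3.81 × 10^3 m/s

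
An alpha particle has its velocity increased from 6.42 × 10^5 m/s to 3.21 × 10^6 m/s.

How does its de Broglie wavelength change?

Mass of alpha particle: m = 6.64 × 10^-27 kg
The wavelength decreases by a factor of 5.

Using λ = h/(mv):

Initial wavelength: λ₁ = h/(mv₁) = 1.55 × 10^-13 m
Final wavelength: λ₂ = h/(mv₂) = 3.11 × 10^-14 m

Since λ ∝ 1/v, when velocity increases by a factor of 5, the wavelength decreases by a factor of 5.

λ₂/λ₁ = v₁/v₂ = 1/5

The wavelength decreases by a factor of 5.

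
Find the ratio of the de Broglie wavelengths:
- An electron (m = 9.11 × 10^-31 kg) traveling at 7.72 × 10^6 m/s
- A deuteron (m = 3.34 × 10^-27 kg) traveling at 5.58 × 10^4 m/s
λ₁/λ₂ = 26.5

Using λ = h/(mv):

λ₁ = h/(m₁v₁) = 9.42 × 10^-11 m
λ₂ = h/(m₂v₂) = 3.56 × 10^-12 m

Ratio λ₁/λ₂ = (m₂v₂)/(m₁v₁)
         = (3.34 × 10^-27 kg × 5.58 × 10^4 m/s) / (9.11 × 10^-31 kg × 7.72 × 10^6 m/s)
         = 26.5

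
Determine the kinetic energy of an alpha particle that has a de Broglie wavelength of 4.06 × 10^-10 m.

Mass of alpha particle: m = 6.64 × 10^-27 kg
2.01 × 10^-22 J (or 1.25 × 10^-3 eV)

From λ = h/√(2mKE), we solve for KE:

λ² = h²/(2mKE)
KE = h²/(2mλ²)
KE = (6.626 × 10^-34 J·s)² / (2 × 6.64 × 10^-27 kg × (4.06 × 10^-10 m)²)
KE = 2.01 × 10^-22 J
KE = 1.25 × 10^-3 eV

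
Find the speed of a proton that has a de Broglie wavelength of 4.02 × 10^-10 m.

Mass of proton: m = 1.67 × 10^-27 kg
9.87 × 10^2 m/s

From the de Broglie relation λ = h/(mv), we solve for v:

v = h/(mλ)
v = (6.626 × 10^-34 J·s) / (1.67 × 10^-27 kg × 4.02 × 10^-10 m)
v = 9.87 × 10^2 m/s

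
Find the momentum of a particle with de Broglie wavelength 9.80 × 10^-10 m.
6.76 × 10^-25 kg·m/s

From the de Broglie relation λ = h/p, we solve for p:

p = h/λ
p = (6.626 × 10^-34 J·s) / (9.80 × 10^-10 m)
p = 6.76 × 10^-25 kg·m/s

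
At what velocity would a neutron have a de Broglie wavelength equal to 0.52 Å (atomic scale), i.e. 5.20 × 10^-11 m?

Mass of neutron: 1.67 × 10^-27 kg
7.63 × 10^3 m/s

From λ = h/(mv), solve for v:

v = h/(mλ)
v = (6.626 × 10^-34 J·s) / (1.67 × 10^-27 kg × 5.20 × 10^-11 m)
v = 7.63 × 10^3 m/s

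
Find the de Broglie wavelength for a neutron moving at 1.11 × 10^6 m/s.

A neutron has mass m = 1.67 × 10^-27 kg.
3.57 × 10^-13 m

Using the de Broglie relation λ = h/(mv):

λ = h/(mv)
λ = (6.626 × 10^-34 J·s) / (1.67 × 10^-27 kg × 1.11 × 10^6 m/s)
λ = 3.57 × 10^-13 m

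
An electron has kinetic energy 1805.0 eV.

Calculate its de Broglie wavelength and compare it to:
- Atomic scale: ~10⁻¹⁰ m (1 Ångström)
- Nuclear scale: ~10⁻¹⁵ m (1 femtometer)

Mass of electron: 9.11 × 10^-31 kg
λ = 2.89 × 10^-11 m, which is between nuclear and atomic scales.

Using λ = h/√(2mKE):

KE = 1805.0 eV = 2.892 × 10^-16 J

λ = h/√(2mKE)
λ = (6.626 × 10^-34 J·s) / √(2 × 9.11 × 10^-31 kg × 2.892 × 10^-16 J)
λ = 2.89 × 10^-11 m

Comparison:
- Atomic scale (10⁻¹⁰ m): λ is 0.29× this size
- Nuclear scale (10⁻¹⁵ m): λ is 2.9e+04× this size

The wavelength is between nuclear and atomic scales.

This wavelength is appropriate for probing atomic structure but too large for nuclear physics experiments.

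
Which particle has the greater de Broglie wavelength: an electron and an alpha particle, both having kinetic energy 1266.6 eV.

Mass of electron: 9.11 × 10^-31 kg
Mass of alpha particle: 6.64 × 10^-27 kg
The electron has the longer wavelength.

Using λ = h/√(2mKE):

For electron: λ₁ = h/√(2m₁KE) = 3.45 × 10^-11 m
For alpha particle: λ₂ = h/√(2m₂KE) = 4.04 × 10^-13 m

Since λ ∝ 1/√m at constant kinetic energy, the lighter particle has the longer wavelength.

The electron has the longer de Broglie wavelength.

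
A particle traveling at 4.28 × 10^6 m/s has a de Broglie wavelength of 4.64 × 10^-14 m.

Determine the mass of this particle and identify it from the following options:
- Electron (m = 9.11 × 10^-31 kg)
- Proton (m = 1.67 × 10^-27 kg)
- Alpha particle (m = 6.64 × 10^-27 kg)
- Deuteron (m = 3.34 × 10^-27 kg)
The particle is a deuteron.

From λ = h/(mv), solve for mass:

m = h/(λv)
m = (6.626 × 10^-34 J·s) / (4.64 × 10^-14 m × 4.28 × 10^6 m/s)
m = 3.34 × 10^-27 kg

Comparing with the listed masses, this is closest to a deuteron.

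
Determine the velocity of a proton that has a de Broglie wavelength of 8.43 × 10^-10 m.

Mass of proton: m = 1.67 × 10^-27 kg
4.71 × 10^2 m/s

From the de Broglie relation λ = h/(mv), we solve for v:

v = h/(mλ)
v = (6.626 × 10^-34 J·s) / (1.67 × 10^-27 kg × 8.43 × 10^-10 m)
v = 4.71 × 10^2 m/s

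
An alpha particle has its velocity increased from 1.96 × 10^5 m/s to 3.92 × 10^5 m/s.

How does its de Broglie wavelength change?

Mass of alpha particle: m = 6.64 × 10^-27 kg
The wavelength decreases by a factor of 2.

Using λ = h/(mv):

Initial wavelength: λ₁ = h/(mv₁) = 5.09 × 10^-13 m
Final wavelength: λ₂ = h/(mv₂) = 2.55 × 10^-13 m

Since λ ∝ 1/v, when velocity increases by a factor of 2, the wavelength decreases by a factor of 2.

λ₂/λ₁ = v₁/v₂ = 1/2

The wavelength decreases by a factor of 2.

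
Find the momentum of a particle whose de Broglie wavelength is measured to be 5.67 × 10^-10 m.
1.17 × 10^-24 kg·m/s

From the de Broglie relation λ = h/p, we solve for p:

p = h/λ
p = (6.626 × 10^-34 J·s) / (5.67 × 10^-10 m)
p = 1.17 × 10^-24 kg·m/s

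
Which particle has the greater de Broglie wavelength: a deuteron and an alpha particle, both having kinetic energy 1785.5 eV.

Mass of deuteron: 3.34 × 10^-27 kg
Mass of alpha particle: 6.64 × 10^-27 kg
The deuteron has the longer wavelength.

Using λ = h/√(2mKE):

For deuteron: λ₁ = h/√(2m₁KE) = 4.79 × 10^-13 m
For alpha particle: λ₂ = h/√(2m₂KE) = 3.40 × 10^-13 m

Since λ ∝ 1/√m at constant kinetic energy, the lighter particle has the longer wavelength.

The deuteron has the longer de Broglie wavelength.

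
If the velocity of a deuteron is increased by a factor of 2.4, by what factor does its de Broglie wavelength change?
The wavelength decreases by a factor of 2.4.

From λ = h/(mv), the wavelength is inversely proportional to velocity:

λ ∝ 1/v

If v → 2.4v, then λ → λ/2.4

When velocity is increased by a factor of 2.4, the wavelength decreases by a factor of 2.4.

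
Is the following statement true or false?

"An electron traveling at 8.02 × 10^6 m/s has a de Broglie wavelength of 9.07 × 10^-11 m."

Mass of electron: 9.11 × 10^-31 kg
True

The claim is correct.

Using λ = h/(mv):
λ = (6.626 × 10^-34 J·s) / (9.11 × 10^-31 kg × 8.02 × 10^6 m/s)
λ = 9.07 × 10^-11 m

This matches the claimed value.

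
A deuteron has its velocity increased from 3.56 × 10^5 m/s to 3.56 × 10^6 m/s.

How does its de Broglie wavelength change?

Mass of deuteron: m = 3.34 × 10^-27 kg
The wavelength decreases by a factor of 10.

Using λ = h/(mv):

Initial wavelength: λ₁ = h/(mv₁) = 5.57 × 10^-13 m
Final wavelength: λ₂ = h/(mv₂) = 5.57 × 10^-14 m

Since λ ∝ 1/v, when velocity increases by a factor of 10, the wavelength decreases by a factor of 10.

λ₂/λ₁ = v₁/v₂ = 1/10

The wavelength decreases by a factor of 10.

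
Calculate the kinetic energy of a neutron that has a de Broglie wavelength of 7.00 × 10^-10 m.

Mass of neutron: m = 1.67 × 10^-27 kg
2.68 × 10^-22 J (or 1.67 × 10^-3 eV)

From λ = h/√(2mKE), we solve for KE:

λ² = h²/(2mKE)
KE = h²/(2mλ²)
KE = (6.626 × 10^-34 J·s)² / (2 × 1.67 × 10^-27 kg × (7.00 × 10^-10 m)²)
KE = 2.68 × 10^-22 J
KE = 1.67 × 10^-3 eV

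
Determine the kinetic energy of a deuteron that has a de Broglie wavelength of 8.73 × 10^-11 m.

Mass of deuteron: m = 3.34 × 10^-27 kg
8.62 × 10^-21 J (or 0.0538 eV)

From λ = h/√(2mKE), we solve for KE:

λ² = h²/(2mKE)
KE = h²/(2mλ²)
KE = (6.626 × 10^-34 J·s)² / (2 × 3.34 × 10^-27 kg × (8.73 × 10^-11 m)²)
KE = 8.62 × 10^-21 J
KE = 0.0538 eV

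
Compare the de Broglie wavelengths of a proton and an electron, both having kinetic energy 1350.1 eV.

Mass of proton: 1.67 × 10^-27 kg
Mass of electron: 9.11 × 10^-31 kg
The electron has the longer wavelength.

Using λ = h/√(2mKE):

For proton: λ₁ = h/√(2m₁KE) = 7.80 × 10^-13 m
For electron: λ₂ = h/√(2m₂KE) = 3.34 × 10^-11 m

Since λ ∝ 1/√m at constant kinetic energy, the lighter particle has the longer wavelength.

The electron has the longer de Broglie wavelength.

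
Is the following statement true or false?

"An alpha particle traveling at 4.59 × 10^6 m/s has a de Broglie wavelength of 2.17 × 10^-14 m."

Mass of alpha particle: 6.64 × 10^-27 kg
True

The claim is correct.

Using λ = h/(mv):
λ = (6.626 × 10^-34 J·s) / (6.64 × 10^-27 kg × 4.59 × 10^6 m/s)
λ = 2.17 × 10^-14 m

This matches the claimed value.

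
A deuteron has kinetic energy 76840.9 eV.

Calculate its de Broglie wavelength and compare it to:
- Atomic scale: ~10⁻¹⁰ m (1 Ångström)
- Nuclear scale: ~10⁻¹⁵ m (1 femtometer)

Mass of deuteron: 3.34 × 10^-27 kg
λ = 7.31 × 10^-14 m, which is between nuclear and atomic scales.

Using λ = h/√(2mKE):

KE = 76840.9 eV = 1.231 × 10^-14 J

λ = h/√(2mKE)
λ = (6.626 × 10^-34 J·s) / √(2 × 3.34 × 10^-27 kg × 1.231 × 10^-14 J)
λ = 7.31 × 10^-14 m

Comparison:
- Atomic scale (10⁻¹⁰ m): λ is 0.00073× this size
- Nuclear scale (10⁻¹⁵ m): λ is 73× this size

The wavelength is between nuclear and atomic scales.

This wavelength is appropriate for probing atomic structure but too large for nuclear physics experiments.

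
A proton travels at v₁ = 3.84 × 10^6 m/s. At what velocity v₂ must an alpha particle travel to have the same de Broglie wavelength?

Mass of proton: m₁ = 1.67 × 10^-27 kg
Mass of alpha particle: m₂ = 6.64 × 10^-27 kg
v₂ = 9.66 × 10^5 m/s

For equal de Broglie wavelengths: λ₁ = λ₂

h/(m₁v₁) = h/(m₂v₂)
m₁v₁ = m₂v₂
v₂ = v₁ · (m₁/m₂)

v₂ = 3.84 × 10^6 m/s × (1.67 × 10^-27 kg / 6.64 × 10^-27 kg)
v₂ = 9.66 × 10^5 m/s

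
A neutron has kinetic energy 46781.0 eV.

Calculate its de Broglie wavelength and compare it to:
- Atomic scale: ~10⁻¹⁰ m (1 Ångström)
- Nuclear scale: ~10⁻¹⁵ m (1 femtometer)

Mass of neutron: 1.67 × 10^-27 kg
λ = 1.32 × 10^-13 m, which is between nuclear and atomic scales.

Using λ = h/√(2mKE):

KE = 46781.0 eV = 7.495 × 10^-15 J

λ = h/√(2mKE)
λ = (6.626 × 10^-34 J·s) / √(2 × 1.67 × 10^-27 kg × 7.495 × 10^-15 J)
λ = 1.32 × 10^-13 m

Comparison:
- Atomic scale (10⁻¹⁰ m): λ is 0.0013× this size
- Nuclear scale (10⁻¹⁵ m): λ is 1.3e+02× this size

The wavelength is between nuclear and atomic scales.

This wavelength is appropriate for probing atomic structure but too large for nuclear physics experiments.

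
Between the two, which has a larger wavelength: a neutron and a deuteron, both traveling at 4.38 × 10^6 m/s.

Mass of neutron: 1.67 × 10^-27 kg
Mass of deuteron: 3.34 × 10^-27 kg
The neutron has the longer wavelength.

Using λ = h/(mv), since both particles have the same velocity, the wavelength depends only on mass.

For neutron: λ₁ = h/(m₁v) = 9.06 × 10^-14 m
For deuteron: λ₂ = h/(m₂v) = 4.53 × 10^-14 m

Since λ ∝ 1/m at constant velocity, the lighter particle has the longer wavelength.

The neutron has the longer de Broglie wavelength.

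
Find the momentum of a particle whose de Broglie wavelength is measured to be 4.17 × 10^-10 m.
1.59 × 10^-24 kg·m/s

From the de Broglie relation λ = h/p, we solve for p:

p = h/λ
p = (6.626 × 10^-34 J·s) / (4.17 × 10^-10 m)
p = 1.59 × 10^-24 kg·m/s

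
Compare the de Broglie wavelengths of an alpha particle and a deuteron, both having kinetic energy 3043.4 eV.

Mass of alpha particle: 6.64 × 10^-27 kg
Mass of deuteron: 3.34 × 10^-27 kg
The deuteron has the longer wavelength.

Using λ = h/√(2mKE):

For alpha particle: λ₁ = h/√(2m₁KE) = 2.60 × 10^-13 m
For deuteron: λ₂ = h/√(2m₂KE) = 3.67 × 10^-13 m

Since λ ∝ 1/√m at constant kinetic energy, the lighter particle has the longer wavelength.

The deuteron has the longer de Broglie wavelength.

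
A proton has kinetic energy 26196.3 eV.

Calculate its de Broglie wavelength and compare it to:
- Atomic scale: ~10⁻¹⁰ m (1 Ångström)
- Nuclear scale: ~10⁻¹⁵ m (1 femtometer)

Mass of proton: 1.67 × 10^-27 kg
λ = 1.77 × 10^-13 m, which is between nuclear and atomic scales.

Using λ = h/√(2mKE):

KE = 26196.3 eV = 4.197 × 10^-15 J

λ = h/√(2mKE)
λ = (6.626 × 10^-34 J·s) / √(2 × 1.67 × 10^-27 kg × 4.197 × 10^-15 J)
λ = 1.77 × 10^-13 m

Comparison:
- Atomic scale (10⁻¹⁰ m): λ is 0.0018× this size
- Nuclear scale (10⁻¹⁵ m): λ is 1.8e+02× this size

The wavelength is between nuclear and atomic scales.

This wavelength is appropriate for probing atomic structure but too large for nuclear physics experiments.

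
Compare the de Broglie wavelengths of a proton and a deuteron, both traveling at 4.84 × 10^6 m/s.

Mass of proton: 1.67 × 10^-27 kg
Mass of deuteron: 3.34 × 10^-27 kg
The proton has the longer wavelength.

Using λ = h/(mv), since both particles have the same velocity, the wavelength depends only on mass.

For proton: λ₁ = h/(m₁v) = 8.20 × 10^-14 m
For deuteron: λ₂ = h/(m₂v) = 4.10 × 10^-14 m

Since λ ∝ 1/m at constant velocity, the lighter particle has the longer wavelength.

The proton has the longer de Broglie wavelength.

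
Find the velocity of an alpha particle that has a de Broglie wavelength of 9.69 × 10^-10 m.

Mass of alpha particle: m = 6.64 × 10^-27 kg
1.03 × 10^2 m/s

From the de Broglie relation λ = h/(mv), we solve for v:

v = h/(mλ)
v = (6.626 × 10^-34 J·s) / (6.64 × 10^-27 kg × 9.69 × 10^-10 m)
v = 1.03 × 10^2 m/s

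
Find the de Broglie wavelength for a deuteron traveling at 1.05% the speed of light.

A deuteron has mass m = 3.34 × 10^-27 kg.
6.30 × 10^-14 m

Using the de Broglie relation λ = h/(mv):

v = 1.05% × c = 3.148 × 10^6 m/s

λ = h/(mv)
λ = (6.626 × 10^-34 J·s) / (3.34 × 10^-27 kg × 3.148 × 10^6 m/s)
λ = 6.30 × 10^-14 m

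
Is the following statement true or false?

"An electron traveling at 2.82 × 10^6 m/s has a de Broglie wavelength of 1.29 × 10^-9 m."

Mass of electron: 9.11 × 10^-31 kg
False

The claim is incorrect.

Using λ = h/(mv):
λ = (6.626 × 10^-34 J·s) / (9.11 × 10^-31 kg × 2.82 × 10^6 m/s)
λ = 2.58 × 10^-10 m

The actual wavelength differs from the claimed 1.29 × 10^-9 m.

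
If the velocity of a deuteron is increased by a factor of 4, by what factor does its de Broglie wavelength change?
The wavelength decreases by a factor of 4.

From λ = h/(mv), the wavelength is inversely proportional to velocity:

λ ∝ 1/v

If v → 4v, then λ → λ/4

When velocity is increased by a factor of 4, the wavelength decreases by a factor of 4.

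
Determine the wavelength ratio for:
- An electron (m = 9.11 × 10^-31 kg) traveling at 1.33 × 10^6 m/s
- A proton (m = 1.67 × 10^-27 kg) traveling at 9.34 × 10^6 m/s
λ₁/λ₂ = 1.29 × 10^4

Using λ = h/(mv):

λ₁ = h/(m₁v₁) = 5.47 × 10^-10 m
λ₂ = h/(m₂v₂) = 4.25 × 10^-14 m

Ratio λ₁/λ₂ = (m₂v₂)/(m₁v₁)
         = (1.67 × 10^-27 kg × 9.34 × 10^6 m/s) / (9.11 × 10^-31 kg × 1.33 × 10^6 m/s)
         = 1.29 × 10^4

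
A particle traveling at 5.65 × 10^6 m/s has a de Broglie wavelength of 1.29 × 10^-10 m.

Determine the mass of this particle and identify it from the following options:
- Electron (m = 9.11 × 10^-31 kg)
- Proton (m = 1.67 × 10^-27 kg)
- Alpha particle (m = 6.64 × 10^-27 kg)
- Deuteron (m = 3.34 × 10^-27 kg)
The particle is an electron.

From λ = h/(mv), solve for mass:

m = h/(λv)
m = (6.626 × 10^-34 J·s) / (1.29 × 10^-10 m × 5.65 × 10^6 m/s)
m = 9.09 × 10^-31 kg

Comparing with the listed masses, this is closest to an electron.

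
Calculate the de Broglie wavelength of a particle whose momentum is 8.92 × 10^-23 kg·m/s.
7.43 × 10^-12 m

Using the de Broglie relation λ = h/p:

λ = h/p
λ = (6.626 × 10^-34 J·s) / (8.92 × 10^-23 kg·m/s)
λ = 7.43 × 10^-12 m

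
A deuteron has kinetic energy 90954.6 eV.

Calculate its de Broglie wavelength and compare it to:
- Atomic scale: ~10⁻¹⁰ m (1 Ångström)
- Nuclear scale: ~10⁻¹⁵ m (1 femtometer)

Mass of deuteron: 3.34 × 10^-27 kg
λ = 6.72 × 10^-14 m, which is between nuclear and atomic scales.

Using λ = h/√(2mKE):

KE = 90954.6 eV = 1.457 × 10^-14 J

λ = h/√(2mKE)
λ = (6.626 × 10^-34 J·s) / √(2 × 3.34 × 10^-27 kg × 1.457 × 10^-14 J)
λ = 6.72 × 10^-14 m

Comparison:
- Atomic scale (10⁻¹⁰ m): λ is 0.00067× this size
- Nuclear scale (10⁻¹⁵ m): λ is 67× this size

The wavelength is between nuclear and atomic scales.

This wavelength is appropriate for probing atomic structure but too large for nuclear physics experiments.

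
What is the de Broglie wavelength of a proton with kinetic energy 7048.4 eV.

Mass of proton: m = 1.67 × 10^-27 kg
3.41 × 10^-13 m

Using λ = h/√(2mKE):

First convert KE to Joules: KE = 7048.4 eV = 1.129 × 10^-15 J

λ = h/√(2mKE)
λ = (6.626 × 10^-34 J·s) / √(2 × 1.67 × 10^-27 kg × 1.129 × 10^-15 J)
λ = 3.41 × 10^-13 m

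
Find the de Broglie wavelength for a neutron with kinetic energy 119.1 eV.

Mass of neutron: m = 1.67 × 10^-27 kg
2.62 × 10^-12 m

Using λ = h/√(2mKE):

First convert KE to Joules: KE = 119.1 eV = 1.908 × 10^-17 J

λ = h/√(2mKE)
λ = (6.626 × 10^-34 J·s) / √(2 × 1.67 × 10^-27 kg × 1.908 × 10^-17 J)
λ = 2.62 × 10^-12 m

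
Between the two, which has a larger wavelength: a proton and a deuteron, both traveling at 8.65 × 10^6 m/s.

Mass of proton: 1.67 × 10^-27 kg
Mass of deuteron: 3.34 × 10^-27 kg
The proton has the longer wavelength.

Using λ = h/(mv), since both particles have the same velocity, the wavelength depends only on mass.

For proton: λ₁ = h/(m₁v) = 4.59 × 10^-14 m
For deuteron: λ₂ = h/(m₂v) = 2.29 × 10^-14 m

Since λ ∝ 1/m at constant velocity, the lighter particle has the longer wavelength.

The proton has the longer de Broglie wavelength.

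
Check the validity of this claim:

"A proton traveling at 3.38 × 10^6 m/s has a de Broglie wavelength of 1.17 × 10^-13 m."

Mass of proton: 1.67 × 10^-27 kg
True

The claim is correct.

Using λ = h/(mv):
λ = (6.626 × 10^-34 J·s) / (1.67 × 10^-27 kg × 3.38 × 10^6 m/s)
λ = 1.17 × 10^-13 m

This matches the claimed value.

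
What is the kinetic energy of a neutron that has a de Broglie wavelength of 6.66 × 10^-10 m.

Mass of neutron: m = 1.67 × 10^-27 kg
2.96 × 10^-22 J (or 1.85 × 10^-3 eV)

From λ = h/√(2mKE), we solve for KE:

λ² = h²/(2mKE)
KE = h²/(2mλ²)
KE = (6.626 × 10^-34 J·s)² / (2 × 1.67 × 10^-27 kg × (6.66 × 10^-10 m)²)
KE = 2.96 × 10^-22 J
KE = 1.85 × 10^-3 eV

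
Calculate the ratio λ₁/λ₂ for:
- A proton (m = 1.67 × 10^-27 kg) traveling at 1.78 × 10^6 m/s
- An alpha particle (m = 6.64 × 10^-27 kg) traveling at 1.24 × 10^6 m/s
λ₁/λ₂ = 2.77

Using λ = h/(mv):

λ₁ = h/(m₁v₁) = 2.23 × 10^-13 m
λ₂ = h/(m₂v₂) = 8.05 × 10^-14 m

Ratio λ₁/λ₂ = (m₂v₂)/(m₁v₁)
         = (6.64 × 10^-27 kg × 1.24 × 10^6 m/s) / (1.67 × 10^-27 kg × 1.78 × 10^6 m/s)
         = 2.77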